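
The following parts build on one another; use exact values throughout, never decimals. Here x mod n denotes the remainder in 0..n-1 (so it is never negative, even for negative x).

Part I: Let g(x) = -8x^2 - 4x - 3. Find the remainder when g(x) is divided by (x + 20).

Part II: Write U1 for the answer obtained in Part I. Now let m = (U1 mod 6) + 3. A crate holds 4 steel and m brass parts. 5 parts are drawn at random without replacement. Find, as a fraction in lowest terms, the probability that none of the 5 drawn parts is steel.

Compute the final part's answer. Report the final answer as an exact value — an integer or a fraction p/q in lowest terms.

Part I: remainder = value at the root: -8*(-20)^2 - 4*(-20)^1 - 3 = (-3200) + (80) + (-3) = -3123; answer -3123
Part II: U1 = -3123; m = 6; total draws C(10,5) = 252; favorable C(6,5) = 6; P = 1/42; answer 1/42

1/42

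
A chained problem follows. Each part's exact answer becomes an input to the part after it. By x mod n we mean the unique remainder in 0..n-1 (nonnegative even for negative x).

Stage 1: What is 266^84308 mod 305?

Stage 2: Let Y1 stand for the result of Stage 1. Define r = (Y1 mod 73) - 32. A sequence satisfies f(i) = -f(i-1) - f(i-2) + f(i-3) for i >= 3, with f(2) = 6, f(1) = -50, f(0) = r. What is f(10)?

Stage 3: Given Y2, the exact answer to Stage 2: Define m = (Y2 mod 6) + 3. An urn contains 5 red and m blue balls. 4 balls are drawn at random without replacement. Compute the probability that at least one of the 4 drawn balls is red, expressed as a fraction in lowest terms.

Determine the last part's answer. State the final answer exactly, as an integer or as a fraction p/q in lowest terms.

Stage 1: squarings mod 305: 266^1=266, 266^2=301, 266^4=16, 266^8=256, 266^16=266, 266^32=301, 266^64=16, 266^128=256, 266^256=266, 266^512=301, 266^1024=16, 266^2048=256, 266^4096=266, 266^8192=301, 266^16384=16, 266^32768=256, 266^65536=266; 266^84308 = 266^4 * 266^16 * 266^64 * 266^256 * 266^2048 * 266^16384 * 266^65536 = 256 (mod 305); answer 256
Stage 2: Y1 = 256; r = 5; f(3) = -1*(6) - 1*(-50) + 1*(5) = 49; iterating: f(3)=49, f(4)=-105, f(5)=62, f(6)=92, f(7)=-259, f(8)=229, f(9)=122, f(10)=-610; answer -610
Stage 3: Y2 = -610; m = 5; total draws C(10,4) = 210; complement C(5,4) = 5; favorable 210 - 5 = 205; P = 41/42; answer 41/42

41/42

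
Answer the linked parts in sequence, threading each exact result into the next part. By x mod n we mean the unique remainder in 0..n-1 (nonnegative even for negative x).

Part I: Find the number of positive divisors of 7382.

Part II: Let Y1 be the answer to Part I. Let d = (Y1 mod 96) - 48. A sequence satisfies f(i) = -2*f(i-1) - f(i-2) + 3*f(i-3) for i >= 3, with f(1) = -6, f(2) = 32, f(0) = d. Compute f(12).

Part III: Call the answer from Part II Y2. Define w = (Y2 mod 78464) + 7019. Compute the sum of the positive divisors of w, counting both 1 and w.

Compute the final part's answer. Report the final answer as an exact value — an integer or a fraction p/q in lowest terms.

Part I: 7382 = 2 * 3691; number of divisors = (1+1) * (1+1) = 4; answer 4
Part II: Y1 = 4; d = -44; f(3) = -2*(32) - 1*(-6) + 3*(-44) = -190; iterating: f(3)=-190, f(4)=330, f(5)=-374, f(6)=-152, f(7)=1668, f(8)=-4306, f(9)=6488, f(10)=-3666, f(11)=-12074, f(12)=47278; answer 47278
Part III: Y2 = 47278; w = 54297; 54297 = 3^3 * 2011; sigma = (1 + 3 + 9 + 27) * (1 + 2011) = 40 * 2012 = 80480; answer 80480

80480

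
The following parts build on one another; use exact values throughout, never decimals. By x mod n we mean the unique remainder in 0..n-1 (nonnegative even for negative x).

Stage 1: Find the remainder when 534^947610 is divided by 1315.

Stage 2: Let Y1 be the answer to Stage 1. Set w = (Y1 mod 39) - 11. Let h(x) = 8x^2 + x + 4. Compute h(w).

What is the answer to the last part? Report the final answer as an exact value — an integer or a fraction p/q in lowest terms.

1369

Stage 1: squarings mod 1315: 534^1=534, 534^2=1116, 534^4=151, 534^8=446, 534^16=351, 534^32=906, 534^64=276, 534^128=1221, 534^256=946, 534^512=716, 534^1024=1121, 534^2048=816, 534^4096=466, 534^8192=181, 534^16384=1201, 534^32768=1161, 534^65536=46, 534^131072=801, 534^262144=1196, 534^524288=1011; 534^947610 = 534^2 * 534^8 * 534^16 * 534^128 * 534^256 * 534^1024 * 534^4096 * 534^8192 * 534^16384 * 534^131072 * 534^262144 * 534^524288 = 921 (mod 1315); answer 921
Stage 2: Y1 = 921; w = 13; 8*(13)^2 + 1*(13)^1 + 4 = (1352) + (13) + (4) = 1369; answer 1369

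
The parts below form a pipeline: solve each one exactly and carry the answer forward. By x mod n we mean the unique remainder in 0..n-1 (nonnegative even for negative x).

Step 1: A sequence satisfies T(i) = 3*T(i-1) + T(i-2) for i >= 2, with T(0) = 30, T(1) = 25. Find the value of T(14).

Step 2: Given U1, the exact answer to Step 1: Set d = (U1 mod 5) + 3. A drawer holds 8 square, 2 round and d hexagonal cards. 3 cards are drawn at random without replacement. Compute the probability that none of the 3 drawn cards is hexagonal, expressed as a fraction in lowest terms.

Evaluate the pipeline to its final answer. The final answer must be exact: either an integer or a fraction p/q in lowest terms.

60/143

Step 1: T(2) = 3*(25) + 1*(30) = 105; iterating: T(2)=105, T(3)=340, T(4)=1125, T(5)=3715, T(6)=12270, T(7)=40525, T(8)=133845, T(9)=442060, T(10)=1460025, T(11)=4822135, T(12)=15926430, T(13)=52601425, T(14)=173730705; answer 173730705
Step 2: U1 = 173730705; d = 3; total draws C(13,3) = 286; favorable C(10,3) = 120; P = 60/143; answer 60/143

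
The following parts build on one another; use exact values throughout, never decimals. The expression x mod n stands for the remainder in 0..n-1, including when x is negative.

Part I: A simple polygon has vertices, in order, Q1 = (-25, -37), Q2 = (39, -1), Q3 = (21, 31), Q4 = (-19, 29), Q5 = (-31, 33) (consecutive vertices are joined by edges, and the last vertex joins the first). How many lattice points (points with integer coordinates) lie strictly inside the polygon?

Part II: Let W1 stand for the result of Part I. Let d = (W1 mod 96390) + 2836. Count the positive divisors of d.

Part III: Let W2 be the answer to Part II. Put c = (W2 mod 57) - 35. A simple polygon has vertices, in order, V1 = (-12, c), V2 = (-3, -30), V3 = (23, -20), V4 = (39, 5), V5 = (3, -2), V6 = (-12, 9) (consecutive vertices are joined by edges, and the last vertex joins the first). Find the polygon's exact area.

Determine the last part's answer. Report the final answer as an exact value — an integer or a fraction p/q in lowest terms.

1088

Part I: cross terms: (-25*-1 - 39*-37)=1468, (39*31 - 21*-1)=1230, (21*29 - -19*31)=1198, (-19*33 - -31*29)=272, (-31*-37 - -25*33)=1972; twice the area = |6140| = 6140; area = 3070; boundary points = 4 + 2 + 2 + 4 + 2 = 14; strictly interior points = area - boundary/2 + 1 = 3064; answer 3064
Part II: W1 = 3064; d = 5900; 5900 = 2^2 * 5^2 * 59; number of divisors = (2+1) * (2+1) * (1+1) = 18; answer 18
Part III: W2 = 18; c = -17; cross terms: (-12*-30 - -3*-17)=309, (-3*-20 - 23*-30)=750, (23*5 - 39*-20)=895, (39*-2 - 3*5)=-93, (3*9 - -12*-2)=3, (-12*-17 - -12*9)=312; twice the area = |2176| = 2176; area = 1088; answer 1088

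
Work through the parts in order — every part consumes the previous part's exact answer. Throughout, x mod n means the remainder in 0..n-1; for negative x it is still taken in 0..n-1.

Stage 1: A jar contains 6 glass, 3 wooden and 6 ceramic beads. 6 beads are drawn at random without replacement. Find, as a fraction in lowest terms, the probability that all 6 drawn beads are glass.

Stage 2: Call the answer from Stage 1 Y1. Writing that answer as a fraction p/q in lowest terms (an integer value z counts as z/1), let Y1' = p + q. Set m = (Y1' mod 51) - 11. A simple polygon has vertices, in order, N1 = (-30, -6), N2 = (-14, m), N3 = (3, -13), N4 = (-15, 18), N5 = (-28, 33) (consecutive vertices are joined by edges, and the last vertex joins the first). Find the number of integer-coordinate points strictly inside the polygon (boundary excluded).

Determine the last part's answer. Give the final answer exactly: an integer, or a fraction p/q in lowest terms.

610

Stage 1: total draws C(15,6) = 5005; favorable C(6,6) = 1; P = 1/5005; answer 1/5005
Stage 2: Y1 = 1/5005; threaded value p + q = 5006; m = -3; cross terms: (-30*-3 - -14*-6)=6, (-14*-13 - 3*-3)=191, (3*18 - -15*-13)=-141, (-15*33 - -28*18)=9, (-28*-6 - -30*33)=1158; twice the area = |1223| = 1223; area = 1223/2; boundary points = 1 + 1 + 1 + 1 + 1 = 5; strictly interior points = area - boundary/2 + 1 = 610; answer 610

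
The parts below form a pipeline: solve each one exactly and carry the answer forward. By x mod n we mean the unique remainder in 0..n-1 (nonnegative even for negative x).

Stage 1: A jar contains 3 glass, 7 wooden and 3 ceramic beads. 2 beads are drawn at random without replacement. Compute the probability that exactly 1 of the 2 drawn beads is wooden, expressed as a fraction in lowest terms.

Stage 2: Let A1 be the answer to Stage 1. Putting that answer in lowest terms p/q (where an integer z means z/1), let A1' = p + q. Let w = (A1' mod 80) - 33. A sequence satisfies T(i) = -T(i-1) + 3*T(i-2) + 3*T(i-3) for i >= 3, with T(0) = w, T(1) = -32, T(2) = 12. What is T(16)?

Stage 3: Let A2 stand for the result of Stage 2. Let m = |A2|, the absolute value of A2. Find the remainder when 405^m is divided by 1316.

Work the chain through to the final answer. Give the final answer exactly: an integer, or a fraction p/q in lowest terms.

433

Stage 1: total draws C(13,2) = 78; favorable C(7,1)*C(6,1) = 42; P = 7/13; answer 7/13
Stage 2: A1 = 7/13; threaded value p + q = 20; w = -13; T(3) = -1*(12) + 3*(-32) + 3*(-13) = -147; iterating: T(3)=-147, T(4)=87, T(5)=-492, T(6)=312, T(7)=-1527, T(8)=987, T(9)=-4632, T(10)=3012, T(11)=-13947, T(12)=9087, T(13)=-41892, T(14)=27312, T(15)=-125727, T(16)=81987; answer 81987
Stage 3: A2 = 81987; m = 81987; squarings mod 1316: 405^1=405, 405^2=841, 405^4=589, 405^8=813, 405^16=337, 405^32=393, 405^64=477, 405^128=1177, 405^256=897, 405^512=533, 405^1024=1149, 405^2048=253, 405^4096=841, 405^8192=589, 405^16384=813, 405^32768=337, 405^65536=393; 405^81987 = 405^1 * 405^2 * 405^64 * 405^16384 * 405^65536 = 433 (mod 1316); answer 433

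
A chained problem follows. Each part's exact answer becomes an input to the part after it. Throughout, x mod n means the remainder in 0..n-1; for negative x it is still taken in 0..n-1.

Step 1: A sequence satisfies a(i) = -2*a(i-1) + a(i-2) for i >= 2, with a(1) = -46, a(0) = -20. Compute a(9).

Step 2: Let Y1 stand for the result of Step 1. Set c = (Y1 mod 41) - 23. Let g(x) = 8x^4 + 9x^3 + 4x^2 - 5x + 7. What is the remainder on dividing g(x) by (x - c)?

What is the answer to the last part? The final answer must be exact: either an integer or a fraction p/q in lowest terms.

332745

Step 1: a(2) = -2*(-46) + 1*(-20) = 72; iterating: a(2)=72, a(3)=-190, a(4)=452, a(5)=-1094, a(6)=2640, a(7)=-6374, a(8)=15388, a(9)=-37150; answer -37150
Step 2: Y1 = -37150; c = 14; remainder = value at the root: 8*(14)^4 + 9*(14)^3 + 4*(14)^2 - 5*(14)^1 + 7 = (307328) + (24696) + (784) + (-70) + (7) = 332745; answer 332745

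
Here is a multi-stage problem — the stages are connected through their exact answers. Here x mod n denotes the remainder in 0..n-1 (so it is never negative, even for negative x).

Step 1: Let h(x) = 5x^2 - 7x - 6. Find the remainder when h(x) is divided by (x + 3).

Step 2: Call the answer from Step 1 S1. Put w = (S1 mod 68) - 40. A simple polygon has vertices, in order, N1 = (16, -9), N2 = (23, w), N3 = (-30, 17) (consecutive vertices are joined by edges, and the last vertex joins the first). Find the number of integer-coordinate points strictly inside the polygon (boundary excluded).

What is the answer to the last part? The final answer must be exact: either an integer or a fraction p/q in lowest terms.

Step 1: remainder = value at the root: 5*(-3)^2 - 7*(-3)^1 - 6 = (45) + (21) + (-6) = 60; answer 60
Step 2: S1 = 60; w = 20; cross terms: (16*20 - 23*-9)=527, (23*17 - -30*20)=991, (-30*-9 - 16*17)=-2; twice the area = |1516| = 1516; area = 758; boundary points = 1 + 1 + 2 = 4; strictly interior points = area - boundary/2 + 1 = 757; answer 757

757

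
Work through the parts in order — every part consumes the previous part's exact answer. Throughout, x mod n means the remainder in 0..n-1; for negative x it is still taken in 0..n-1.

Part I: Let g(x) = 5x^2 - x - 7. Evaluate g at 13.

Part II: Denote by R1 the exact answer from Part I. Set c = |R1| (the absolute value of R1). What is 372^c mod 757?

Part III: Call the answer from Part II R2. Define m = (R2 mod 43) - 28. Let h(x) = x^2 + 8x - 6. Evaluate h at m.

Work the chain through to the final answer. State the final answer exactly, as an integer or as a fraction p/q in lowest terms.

Part I: 5*(13)^2 - 1*(13)^1 - 7 = (845) + (-13) + (-7) = 825; answer 825
Part II: R1 = 825; c = 825; squarings mod 757: 372^1=372, 372^2=610, 372^4=413, 372^8=244, 372^16=490, 372^32=131, 372^64=507, 372^128=426, 372^256=553, 372^512=738; 372^825 = 372^1 * 372^8 * 372^16 * 372^32 * 372^256 * 372^512 = 423 (mod 757); answer 423
Part III: R2 = 423; m = 8; 1*(8)^2 + 8*(8)^1 - 6 = (64) + (64) + (-6) = 122; answer 122

122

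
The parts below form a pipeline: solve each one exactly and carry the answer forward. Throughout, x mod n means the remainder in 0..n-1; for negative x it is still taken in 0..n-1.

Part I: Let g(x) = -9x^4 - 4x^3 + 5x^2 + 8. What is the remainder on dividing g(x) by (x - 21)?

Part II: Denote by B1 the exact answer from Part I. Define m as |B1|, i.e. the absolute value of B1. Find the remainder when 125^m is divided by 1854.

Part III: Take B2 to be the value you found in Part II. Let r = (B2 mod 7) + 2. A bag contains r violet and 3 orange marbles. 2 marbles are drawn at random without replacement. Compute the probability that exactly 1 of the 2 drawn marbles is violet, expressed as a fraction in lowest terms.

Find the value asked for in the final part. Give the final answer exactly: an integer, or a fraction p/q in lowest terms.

3/5

Part I: remainder = value at the root: -9*(21)^4 - 4*(21)^3 + 5*(21)^2 + 8 = (-1750329) + (-37044) + (2205) + (8) = -1785160; answer -1785160
Part II: B1 = -1785160; m = 1785160; squarings mod 1854: 125^1=125, 125^2=793, 125^4=343, 125^8=847, 125^16=1765, 125^32=505, 125^64=1027, 125^128=1657, 125^256=1729, 125^512=793, 125^1024=343, 125^2048=847, 125^4096=1765, 125^8192=505, 125^16384=1027, 125^32768=1657, 125^65536=1729, 125^131072=793, 125^262144=343, 125^524288=847, 125^1048576=1765; 125^1785160 = 125^8 * 125^64 * 125^256 * 125^1024 * 125^2048 * 125^4096 * 125^8192 * 125^65536 * 125^131072 * 125^524288 * 125^1048576 = 631 (mod 1854); answer 631
Part III: B2 = 631; r = 3; total draws C(6,2) = 15; favorable C(3,1)*C(3,1) = 9; P = 3/5; answer 3/5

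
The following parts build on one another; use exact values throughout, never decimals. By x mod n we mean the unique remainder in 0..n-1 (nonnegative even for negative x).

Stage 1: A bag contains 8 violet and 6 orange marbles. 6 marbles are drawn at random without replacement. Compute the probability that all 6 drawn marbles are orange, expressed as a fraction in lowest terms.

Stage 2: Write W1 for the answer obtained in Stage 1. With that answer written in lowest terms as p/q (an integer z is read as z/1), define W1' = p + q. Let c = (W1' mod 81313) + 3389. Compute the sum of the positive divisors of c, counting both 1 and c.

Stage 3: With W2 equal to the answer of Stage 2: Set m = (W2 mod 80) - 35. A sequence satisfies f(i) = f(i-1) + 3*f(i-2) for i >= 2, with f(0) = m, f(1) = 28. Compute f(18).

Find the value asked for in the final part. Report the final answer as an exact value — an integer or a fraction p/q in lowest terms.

Stage 1: total draws C(14,6) = 3003; favorable C(6,6) = 1; P = 1/3003; answer 1/3003
Stage 2: W1 = 1/3003; threaded value p + q = 3004; c = 6393; 6393 = 3 * 2131; sigma = (1 + 3) * (1 + 2131) = 4 * 2132 = 8528; answer 8528
Stage 3: W2 = 8528; m = 13; f(2) = 1*(28) + 3*(13) = 67; iterating: f(2)=67, f(3)=151, f(4)=352, f(5)=805, f(6)=1861, f(7)=4276, f(8)=9859, f(9)=22687, f(10)=52264, f(11)=120325, f(12)=277117, f(13)=638092, f(14)=1469443, f(15)=3383719, f(16)=7792048, f(17)=17943205, f(18)=41319349; answer 41319349

41319349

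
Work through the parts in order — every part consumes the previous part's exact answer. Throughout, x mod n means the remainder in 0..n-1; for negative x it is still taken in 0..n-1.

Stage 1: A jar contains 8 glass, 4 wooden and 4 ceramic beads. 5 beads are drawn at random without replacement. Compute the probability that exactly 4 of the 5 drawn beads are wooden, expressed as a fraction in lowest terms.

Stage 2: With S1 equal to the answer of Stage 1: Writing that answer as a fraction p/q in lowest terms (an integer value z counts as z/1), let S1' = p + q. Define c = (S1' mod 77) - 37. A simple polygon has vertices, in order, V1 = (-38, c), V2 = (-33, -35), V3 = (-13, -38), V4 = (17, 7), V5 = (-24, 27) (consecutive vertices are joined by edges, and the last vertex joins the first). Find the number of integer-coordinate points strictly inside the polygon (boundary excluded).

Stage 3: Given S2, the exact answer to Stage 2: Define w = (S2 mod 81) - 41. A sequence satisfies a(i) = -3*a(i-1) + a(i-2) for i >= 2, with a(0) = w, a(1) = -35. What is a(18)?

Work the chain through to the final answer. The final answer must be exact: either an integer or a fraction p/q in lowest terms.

Stage 1: total draws C(16,5) = 4368; favorable C(4,4)*C(12,1) = 12; P = 1/364; answer 1/364
Stage 2: S1 = 1/364; threaded value p + q = 365; c = 20; cross terms: (-38*-35 - -33*20)=1990, (-33*-38 - -13*-35)=799, (-13*7 - 17*-38)=555, (17*27 - -24*7)=627, (-24*20 - -38*27)=546; twice the area = |4517| = 4517; area = 4517/2; boundary points = 5 + 1 + 15 + 1 + 7 = 29; strictly interior points = area - boundary/2 + 1 = 2245; answer 2245
Stage 3: S2 = 2245; w = 17; a(2) = -3*(-35) + 1*(17) = 122; iterating: a(2)=122, a(3)=-401, a(4)=1325, a(5)=-4376, a(6)=14453, a(7)=-47735, a(8)=157658, a(9)=-520709, a(10)=1719785, a(11)=-5680064, a(12)=18759977, a(13)=-61959995, a(14)=204639962, a(15)=-675879881, a(16)=2232279605, a(17)=-7372718696, a(18)=24350435693; answer 24350435693

24350435693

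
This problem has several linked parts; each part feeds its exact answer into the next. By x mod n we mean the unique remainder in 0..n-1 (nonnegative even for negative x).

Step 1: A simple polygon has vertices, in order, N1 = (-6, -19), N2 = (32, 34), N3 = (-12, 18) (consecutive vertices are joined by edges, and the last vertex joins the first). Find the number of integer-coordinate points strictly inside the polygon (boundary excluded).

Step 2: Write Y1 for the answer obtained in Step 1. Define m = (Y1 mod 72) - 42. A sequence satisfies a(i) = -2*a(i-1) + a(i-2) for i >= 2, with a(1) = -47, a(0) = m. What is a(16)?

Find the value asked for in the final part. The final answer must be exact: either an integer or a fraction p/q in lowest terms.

27199754

Step 1: cross terms: (-6*34 - 32*-19)=404, (32*18 - -12*34)=984, (-12*-19 - -6*18)=336; twice the area = |1724| = 1724; area = 862; boundary points = 1 + 4 + 1 = 6; strictly interior points = area - boundary/2 + 1 = 860; answer 860
Step 2: Y1 = 860; m = 26; a(2) = -2*(-47) + 1*(26) = 120; iterating: a(2)=120, a(3)=-287, a(4)=694, a(5)=-1675, a(6)=4044, a(7)=-9763, a(8)=23570, a(9)=-56903, a(10)=137376, a(11)=-331655, a(12)=800686, a(13)=-1933027, a(14)=4666740, a(15)=-11266507, a(16)=27199754; answer 27199754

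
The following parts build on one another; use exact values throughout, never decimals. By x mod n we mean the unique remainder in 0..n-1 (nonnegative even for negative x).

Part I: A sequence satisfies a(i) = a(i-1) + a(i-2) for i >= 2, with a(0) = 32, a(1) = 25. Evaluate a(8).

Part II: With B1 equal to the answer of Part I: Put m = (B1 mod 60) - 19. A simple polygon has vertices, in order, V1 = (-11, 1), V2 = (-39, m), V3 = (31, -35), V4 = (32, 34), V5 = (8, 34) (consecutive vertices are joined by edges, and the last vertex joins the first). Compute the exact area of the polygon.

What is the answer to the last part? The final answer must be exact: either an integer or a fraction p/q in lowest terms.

Part I: a(2) = 1*(25) + 1*(32) = 57; iterating: a(2)=57, a(3)=82, a(4)=139, a(5)=221, a(6)=360, a(7)=581, a(8)=941; answer 941
Part II: B1 = 941; m = 22; cross terms: (-11*22 - -39*1)=-203, (-39*-35 - 31*22)=683, (31*34 - 32*-35)=2174, (32*34 - 8*34)=816, (8*1 - -11*34)=382; twice the area = |3852| = 3852; area = 1926; answer 1926

1926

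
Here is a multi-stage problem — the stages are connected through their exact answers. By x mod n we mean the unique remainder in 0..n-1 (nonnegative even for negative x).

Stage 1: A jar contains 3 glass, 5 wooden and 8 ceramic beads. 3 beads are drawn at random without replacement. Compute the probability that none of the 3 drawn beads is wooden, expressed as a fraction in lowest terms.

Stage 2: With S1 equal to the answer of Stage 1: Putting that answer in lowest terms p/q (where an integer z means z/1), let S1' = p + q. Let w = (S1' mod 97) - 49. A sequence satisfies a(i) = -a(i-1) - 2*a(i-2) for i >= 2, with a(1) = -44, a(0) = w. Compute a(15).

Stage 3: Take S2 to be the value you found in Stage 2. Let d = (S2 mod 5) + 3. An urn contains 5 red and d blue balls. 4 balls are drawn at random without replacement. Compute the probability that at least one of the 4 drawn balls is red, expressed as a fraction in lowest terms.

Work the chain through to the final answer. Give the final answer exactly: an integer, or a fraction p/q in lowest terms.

Stage 1: total draws C(16,3) = 560; favorable C(11,3) = 165; P = 33/112; answer 33/112
Stage 2: S1 = 33/112; threaded value p + q = 145; w = -1; a(2) = -1*(-44) - 2*(-1) = 46; iterating: a(2)=46, a(3)=42, a(4)=-134, a(5)=50, a(6)=218, a(7)=-318, a(8)=-118, a(9)=754, a(10)=-518, a(11)=-990, a(12)=2026, a(13)=-46, a(14)=-4006, a(15)=4098; answer 4098
Stage 3: S2 = 4098; d = 6; total draws C(11,4) = 330; complement C(6,4) = 15; favorable 330 - 15 = 315; P = 21/22; answer 21/22

21/22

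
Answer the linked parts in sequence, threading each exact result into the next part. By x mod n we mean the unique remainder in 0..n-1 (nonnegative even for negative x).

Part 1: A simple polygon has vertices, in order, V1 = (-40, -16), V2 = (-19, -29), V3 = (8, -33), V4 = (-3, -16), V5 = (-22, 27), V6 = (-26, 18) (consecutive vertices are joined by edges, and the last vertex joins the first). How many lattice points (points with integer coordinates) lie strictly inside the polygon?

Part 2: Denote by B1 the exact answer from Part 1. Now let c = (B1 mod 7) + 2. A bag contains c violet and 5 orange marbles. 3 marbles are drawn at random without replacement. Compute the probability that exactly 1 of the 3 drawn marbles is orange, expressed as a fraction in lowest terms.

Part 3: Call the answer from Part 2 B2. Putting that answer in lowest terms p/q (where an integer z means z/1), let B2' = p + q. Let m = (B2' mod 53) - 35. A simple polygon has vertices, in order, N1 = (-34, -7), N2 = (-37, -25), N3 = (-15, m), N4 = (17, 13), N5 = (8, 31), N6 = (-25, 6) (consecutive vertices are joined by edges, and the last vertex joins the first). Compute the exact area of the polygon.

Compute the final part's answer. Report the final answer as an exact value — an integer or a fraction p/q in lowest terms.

1552

Part 1: cross terms: (-40*-29 - -19*-16)=856, (-19*-33 - 8*-29)=859, (8*-16 - -3*-33)=-227, (-3*27 - -22*-16)=-433, (-22*18 - -26*27)=306, (-26*-16 - -40*18)=1136; twice the area = |2497| = 2497; area = 2497/2; boundary points = 1 + 1 + 1 + 1 + 1 + 2 = 7; strictly interior points = area - boundary/2 + 1 = 1246; answer 1246
Part 2: B1 = 1246; c = 2; total draws C(7,3) = 35; favorable C(5,1)*C(2,2) = 5; P = 1/7; answer 1/7
Part 3: B2 = 1/7; threaded value p + q = 8; m = -27; cross terms: (-34*-25 - -37*-7)=591, (-37*-27 - -15*-25)=624, (-15*13 - 17*-27)=264, (17*31 - 8*13)=423, (8*6 - -25*31)=823, (-25*-7 - -34*6)=379; twice the area = |3104| = 3104; area = 1552; answer 1552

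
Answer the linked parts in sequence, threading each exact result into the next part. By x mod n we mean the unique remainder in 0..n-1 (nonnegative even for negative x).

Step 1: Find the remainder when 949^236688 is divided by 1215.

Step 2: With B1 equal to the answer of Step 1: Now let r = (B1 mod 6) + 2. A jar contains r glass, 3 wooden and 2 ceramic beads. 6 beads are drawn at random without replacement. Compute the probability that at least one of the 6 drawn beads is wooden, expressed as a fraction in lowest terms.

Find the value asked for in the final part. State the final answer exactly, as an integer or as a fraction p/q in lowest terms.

31/33

Step 1: squarings mod 1215: 949^1=949, 949^2=286, 949^4=391, 949^8=1006, 949^16=1156, 949^32=1051, 949^64=166, 949^128=826, 949^256=661, 949^512=736, 949^1024=1021, 949^2048=1186, 949^4096=841, 949^8192=151, 949^16384=931, 949^32768=466, 949^65536=886, 949^131072=106; 949^236688 = 949^16 * 949^128 * 949^1024 * 949^2048 * 949^4096 * 949^32768 * 949^65536 * 949^131072 = 46 (mod 1215); answer 46
Step 2: B1 = 46; r = 6; total draws C(11,6) = 462; complement C(8,6) = 28; favorable 462 - 28 = 434; P = 31/33; answer 31/33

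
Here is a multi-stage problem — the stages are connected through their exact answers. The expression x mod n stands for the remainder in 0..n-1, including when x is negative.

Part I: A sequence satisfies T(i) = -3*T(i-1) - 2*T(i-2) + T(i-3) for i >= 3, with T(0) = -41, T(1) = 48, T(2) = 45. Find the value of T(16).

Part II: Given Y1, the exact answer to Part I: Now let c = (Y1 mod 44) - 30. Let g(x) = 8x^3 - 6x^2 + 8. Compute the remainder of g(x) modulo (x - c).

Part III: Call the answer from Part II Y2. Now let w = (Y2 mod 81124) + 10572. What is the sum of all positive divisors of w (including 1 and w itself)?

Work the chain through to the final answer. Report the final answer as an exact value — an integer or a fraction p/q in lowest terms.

66120

Part I: T(3) = -3*(45) - 2*(48) + 1*(-41) = -272; iterating: T(3)=-272, T(4)=774, T(5)=-1733, T(6)=3379, T(7)=-5897, T(8)=9200, T(9)=-12427, T(10)=12984, T(11)=-4898, T(12)=-23701, T(13)=93883, T(14)=-239145, T(15)=505968, T(16)=-945731; answer -945731
Part II: Y1 = -945731; c = -25; remainder = value at the root: 8*(-25)^3 - 6*(-25)^2 + 8 = (-125000) + (-3750) + (8) = -128742; answer -128742
Part III: Y2 = -128742; w = 44078; 44078 = 2 * 22039; sigma = (1 + 2) * (1 + 22039) = 3 * 22040 = 66120; answer 66120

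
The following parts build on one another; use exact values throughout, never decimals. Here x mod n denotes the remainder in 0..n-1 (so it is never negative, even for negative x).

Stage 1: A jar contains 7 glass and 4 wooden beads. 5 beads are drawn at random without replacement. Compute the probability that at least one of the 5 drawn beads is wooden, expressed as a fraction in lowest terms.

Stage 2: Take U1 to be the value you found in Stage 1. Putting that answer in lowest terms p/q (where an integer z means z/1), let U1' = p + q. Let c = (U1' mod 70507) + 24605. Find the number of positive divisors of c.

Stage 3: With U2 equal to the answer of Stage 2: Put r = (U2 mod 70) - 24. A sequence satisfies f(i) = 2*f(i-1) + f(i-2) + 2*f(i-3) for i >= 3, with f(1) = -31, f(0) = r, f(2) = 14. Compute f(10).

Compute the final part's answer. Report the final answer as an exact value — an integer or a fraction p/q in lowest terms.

-762

Stage 1: total draws C(11,5) = 462; complement C(7,5) = 21; favorable 462 - 21 = 441; P = 21/22; answer 21/22
Stage 2: U1 = 21/22; threaded value p + q = 43; c = 24648; 24648 = 2^3 * 3 * 13 * 79; number of divisors = (3+1) * (1+1) * (1+1) * (1+1) = 32; answer 32
Stage 3: U2 = 32; r = 8; f(3) = 2*(14) + 1*(-31) + 2*(8) = 13; iterating: f(3)=13, f(4)=-22, f(5)=-3, f(6)=-2, f(7)=-51, f(8)=-110, f(9)=-275, f(10)=-762; answer -762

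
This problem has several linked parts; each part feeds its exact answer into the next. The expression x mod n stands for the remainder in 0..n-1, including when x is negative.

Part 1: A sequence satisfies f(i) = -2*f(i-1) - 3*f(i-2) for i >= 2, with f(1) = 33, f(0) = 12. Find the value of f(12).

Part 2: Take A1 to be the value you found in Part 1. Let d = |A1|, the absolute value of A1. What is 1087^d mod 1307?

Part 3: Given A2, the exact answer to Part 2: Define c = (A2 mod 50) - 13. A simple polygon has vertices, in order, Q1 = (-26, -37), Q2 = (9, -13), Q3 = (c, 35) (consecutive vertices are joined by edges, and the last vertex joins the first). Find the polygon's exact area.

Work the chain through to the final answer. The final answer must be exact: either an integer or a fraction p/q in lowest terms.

Part 1: f(2) = -2*(33) - 3*(12) = -102; iterating: f(2)=-102, f(3)=105, f(4)=96, f(5)=-507, f(6)=726, f(7)=69, f(8)=-2316, f(9)=4425, f(10)=-1902, f(11)=-9471, f(12)=24648; answer 24648
Part 2: A1 = 24648; d = 24648; squarings mod 1307: 1087^1=1087, 1087^2=41, 1087^4=374, 1087^8=27, 1087^16=729, 1087^32=799, 1087^64=585, 1087^128=1098, 1087^256=550, 1087^512=583, 1087^1024=69, 1087^2048=840, 1087^4096=1127, 1087^8192=1032, 1087^16384=1126; 1087^24648 = 1087^8 * 1087^64 * 1087^8192 * 1087^16384 = 336 (mod 1307); answer 336
Part 3: A2 = 336; c = 23; cross terms: (-26*-13 - 9*-37)=671, (9*35 - 23*-13)=614, (23*-37 - -26*35)=59; twice the area = |1344| = 1344; area = 672; answer 672

672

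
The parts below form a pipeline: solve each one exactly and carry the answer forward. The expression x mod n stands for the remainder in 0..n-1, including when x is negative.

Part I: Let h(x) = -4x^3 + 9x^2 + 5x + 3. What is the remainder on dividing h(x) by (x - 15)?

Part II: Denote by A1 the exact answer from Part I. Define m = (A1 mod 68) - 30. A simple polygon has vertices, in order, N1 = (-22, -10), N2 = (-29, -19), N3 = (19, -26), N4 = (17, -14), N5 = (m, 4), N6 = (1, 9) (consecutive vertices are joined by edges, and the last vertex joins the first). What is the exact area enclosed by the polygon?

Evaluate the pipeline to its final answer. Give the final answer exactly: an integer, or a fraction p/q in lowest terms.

Part I: remainder = value at the root: -4*(15)^3 + 9*(15)^2 + 5*(15)^1 + 3 = (-13500) + (2025) + (75) + (3) = -11397; answer -11397
Part II: A1 = -11397; m = -3; cross terms: (-22*-19 - -29*-10)=128, (-29*-26 - 19*-19)=1115, (19*-14 - 17*-26)=176, (17*4 - -3*-14)=26, (-3*9 - 1*4)=-31, (1*-10 - -22*9)=188; twice the area = |1602| = 1602; area = 801; answer 801

801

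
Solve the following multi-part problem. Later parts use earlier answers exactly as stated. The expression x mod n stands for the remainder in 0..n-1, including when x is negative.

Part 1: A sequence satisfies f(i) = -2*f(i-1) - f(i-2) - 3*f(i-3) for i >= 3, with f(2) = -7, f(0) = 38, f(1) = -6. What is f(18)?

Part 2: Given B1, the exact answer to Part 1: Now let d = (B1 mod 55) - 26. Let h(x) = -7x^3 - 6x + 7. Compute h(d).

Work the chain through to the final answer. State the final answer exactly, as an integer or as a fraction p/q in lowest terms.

-109518

Part 1: f(3) = -2*(-7) - 1*(-6) - 3*(38) = -94; iterating: f(3)=-94, f(4)=213, f(5)=-311, f(6)=691, f(7)=-1710, f(8)=3662, f(9)=-7687, f(10)=16842, f(11)=-36983, f(12)=80185, f(13)=-173913, f(14)=378590, f(15)=-823822, f(16)=1790793, f(17)=-3893534, f(18)=8467741; answer 8467741
Part 2: B1 = 8467741; d = 25; -7*(25)^3 - 6*(25)^1 + 7 = (-109375) + (-150) + (7) = -109518; answer -109518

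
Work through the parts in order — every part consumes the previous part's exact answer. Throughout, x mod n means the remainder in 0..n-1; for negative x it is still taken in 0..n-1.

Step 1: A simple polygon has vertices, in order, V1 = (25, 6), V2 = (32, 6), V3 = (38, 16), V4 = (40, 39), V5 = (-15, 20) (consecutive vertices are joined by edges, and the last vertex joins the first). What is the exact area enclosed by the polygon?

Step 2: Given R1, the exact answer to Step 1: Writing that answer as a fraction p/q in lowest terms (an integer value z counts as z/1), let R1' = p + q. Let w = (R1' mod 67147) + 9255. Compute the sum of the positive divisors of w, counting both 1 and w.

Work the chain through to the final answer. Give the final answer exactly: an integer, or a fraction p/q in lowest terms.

Step 1: cross terms: (25*6 - 32*6)=-42, (32*16 - 38*6)=284, (38*39 - 40*16)=842, (40*20 - -15*39)=1385, (-15*6 - 25*20)=-590; twice the area = |1879| = 1879; area = 1879/2; answer 1879/2
Step 2: R1 = 1879/2; threaded value p + q = 1881; w = 11136; 11136 = 2^7 * 3 * 29; sigma = (1 + 2 + 4 + 8 + 16 + 32 + 64 + 128) * (1 + 3) * (1 + 29) = 255 * 4 * 30 = 30600; answer 30600

30600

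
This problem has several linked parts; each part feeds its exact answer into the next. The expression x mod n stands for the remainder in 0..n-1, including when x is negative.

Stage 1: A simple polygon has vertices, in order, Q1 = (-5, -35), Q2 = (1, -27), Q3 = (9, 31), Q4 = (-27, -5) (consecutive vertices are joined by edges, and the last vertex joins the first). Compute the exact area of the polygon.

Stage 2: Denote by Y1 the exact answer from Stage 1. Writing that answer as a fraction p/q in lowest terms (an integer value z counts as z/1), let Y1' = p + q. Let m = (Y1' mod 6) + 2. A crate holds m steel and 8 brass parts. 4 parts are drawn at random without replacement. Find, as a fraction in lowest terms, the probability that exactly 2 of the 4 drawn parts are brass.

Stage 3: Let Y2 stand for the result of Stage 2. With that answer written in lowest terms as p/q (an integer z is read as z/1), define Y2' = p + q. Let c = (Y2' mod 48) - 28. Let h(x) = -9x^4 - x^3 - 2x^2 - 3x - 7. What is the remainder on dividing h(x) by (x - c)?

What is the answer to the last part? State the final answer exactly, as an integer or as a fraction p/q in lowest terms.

Stage 1: cross terms: (-5*-27 - 1*-35)=170, (1*31 - 9*-27)=274, (9*-5 - -27*31)=792, (-27*-35 - -5*-5)=920; twice the area = |2156| = 2156; area = 1078; answer 1078
Stage 2: Y1 = 1078; threaded value p + q = 1079; m = 7; total draws C(15,4) = 1365; favorable C(8,2)*C(7,2) = 588; P = 28/65; answer 28/65
Stage 3: Y2 = 28/65; threaded value p + q = 93; c = 17; remainder = value at the root: -9*(17)^4 - 1*(17)^3 - 2*(17)^2 - 3*(17)^1 - 7 = (-751689) + (-4913) + (-578) + (-51) + (-7) = -757238; answer -757238

-757238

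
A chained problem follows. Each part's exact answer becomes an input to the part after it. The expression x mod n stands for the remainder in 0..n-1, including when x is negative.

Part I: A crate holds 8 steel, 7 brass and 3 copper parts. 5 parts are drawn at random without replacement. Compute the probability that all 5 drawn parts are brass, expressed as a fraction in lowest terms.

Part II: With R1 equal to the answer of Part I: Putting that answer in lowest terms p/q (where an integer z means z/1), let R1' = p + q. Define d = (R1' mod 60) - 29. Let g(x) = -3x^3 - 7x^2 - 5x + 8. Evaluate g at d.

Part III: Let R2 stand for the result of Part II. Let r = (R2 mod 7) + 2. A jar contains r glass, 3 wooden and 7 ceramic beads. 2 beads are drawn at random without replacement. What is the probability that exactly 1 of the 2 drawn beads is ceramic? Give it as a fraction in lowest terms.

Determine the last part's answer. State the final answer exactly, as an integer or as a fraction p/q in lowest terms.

7/13

Part I: total draws C(18,5) = 8568; favorable C(7,5) = 21; P = 1/408; answer 1/408
Part II: R1 = 1/408; threaded value p + q = 409; d = 20; -3*(20)^3 - 7*(20)^2 - 5*(20)^1 + 8 = (-24000) + (-2800) + (-100) + (8) = -26892; answer -26892
Part III: R2 = -26892; r = 4; total draws C(14,2) = 91; favorable C(7,1)*C(7,1) = 49; P = 7/13; answer 7/13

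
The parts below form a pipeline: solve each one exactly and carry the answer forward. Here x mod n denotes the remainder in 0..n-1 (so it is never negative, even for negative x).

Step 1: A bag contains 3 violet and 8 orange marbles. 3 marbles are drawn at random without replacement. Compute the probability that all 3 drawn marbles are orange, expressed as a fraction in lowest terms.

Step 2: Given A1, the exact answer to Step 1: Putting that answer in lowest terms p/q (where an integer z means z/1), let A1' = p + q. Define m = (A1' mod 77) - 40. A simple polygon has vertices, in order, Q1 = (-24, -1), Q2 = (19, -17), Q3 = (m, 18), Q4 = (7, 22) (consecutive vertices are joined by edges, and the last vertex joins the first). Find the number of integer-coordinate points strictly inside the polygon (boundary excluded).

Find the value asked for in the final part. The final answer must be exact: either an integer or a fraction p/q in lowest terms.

Step 1: total draws C(11,3) = 165; favorable C(8,3) = 56; P = 56/165; answer 56/165
Step 2: A1 = 56/165; threaded value p + q = 221; m = 27; cross terms: (-24*-17 - 19*-1)=427, (19*18 - 27*-17)=801, (27*22 - 7*18)=468, (7*-1 - -24*22)=521; twice the area = |2217| = 2217; area = 2217/2; boundary points = 1 + 1 + 4 + 1 = 7; strictly interior points = area - boundary/2 + 1 = 1106; answer 1106

1106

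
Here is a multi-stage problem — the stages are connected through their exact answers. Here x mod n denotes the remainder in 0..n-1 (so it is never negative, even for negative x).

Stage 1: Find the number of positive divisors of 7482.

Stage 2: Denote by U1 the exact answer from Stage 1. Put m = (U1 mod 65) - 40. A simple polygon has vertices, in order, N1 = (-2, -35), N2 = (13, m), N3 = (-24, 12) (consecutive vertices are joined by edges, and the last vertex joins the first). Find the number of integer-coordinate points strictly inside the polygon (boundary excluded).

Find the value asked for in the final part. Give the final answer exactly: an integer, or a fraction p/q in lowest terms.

Stage 1: 7482 = 2 * 3 * 29 * 43; number of divisors = (1+1) * (1+1) * (1+1) * (1+1) = 16; answer 16
Stage 2: U1 = 16; m = -24; cross terms: (-2*-24 - 13*-35)=503, (13*12 - -24*-24)=-420, (-24*-35 - -2*12)=864; twice the area = |947| = 947; area = 947/2; boundary points = 1 + 1 + 1 = 3; strictly interior points = area - boundary/2 + 1 = 473; answer 473

473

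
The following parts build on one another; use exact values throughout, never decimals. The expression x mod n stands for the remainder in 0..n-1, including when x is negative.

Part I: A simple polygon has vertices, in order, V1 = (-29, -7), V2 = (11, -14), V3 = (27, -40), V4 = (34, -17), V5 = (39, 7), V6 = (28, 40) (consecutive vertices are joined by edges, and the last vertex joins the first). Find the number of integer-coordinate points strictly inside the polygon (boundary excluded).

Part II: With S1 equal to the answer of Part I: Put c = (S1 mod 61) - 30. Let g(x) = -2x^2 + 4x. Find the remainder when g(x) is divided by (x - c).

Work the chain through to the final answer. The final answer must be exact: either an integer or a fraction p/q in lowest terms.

Part I: cross terms: (-29*-14 - 11*-7)=483, (11*-40 - 27*-14)=-62, (27*-17 - 34*-40)=901, (34*7 - 39*-17)=901, (39*40 - 28*7)=1364, (28*-7 - -29*40)=964; twice the area = |4551| = 4551; area = 4551/2; boundary points = 1 + 2 + 1 + 1 + 11 + 1 = 17; strictly interior points = area - boundary/2 + 1 = 2268; answer 2268
Part II: S1 = 2268; c = -19; remainder = value at the root: -2*(-19)^2 + 4*(-19)^1 = (-722) + (-76) = -798; answer -798

-798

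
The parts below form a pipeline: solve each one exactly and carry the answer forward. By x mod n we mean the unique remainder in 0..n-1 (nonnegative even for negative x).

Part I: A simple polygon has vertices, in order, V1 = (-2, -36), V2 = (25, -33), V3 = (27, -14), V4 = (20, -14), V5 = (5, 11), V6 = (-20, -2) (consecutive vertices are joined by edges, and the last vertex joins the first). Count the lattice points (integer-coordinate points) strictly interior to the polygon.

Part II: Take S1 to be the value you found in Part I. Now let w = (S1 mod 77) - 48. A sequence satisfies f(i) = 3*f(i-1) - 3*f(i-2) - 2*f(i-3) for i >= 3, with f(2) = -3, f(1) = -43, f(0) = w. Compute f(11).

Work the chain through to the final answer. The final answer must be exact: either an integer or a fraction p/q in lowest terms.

Part I: cross terms: (-2*-33 - 25*-36)=966, (25*-14 - 27*-33)=541, (27*-14 - 20*-14)=-98, (20*11 - 5*-14)=290, (5*-2 - -20*11)=210, (-20*-36 - -2*-2)=716; twice the area = |2625| = 2625; area = 2625/2; boundary points = 3 + 1 + 7 + 5 + 1 + 2 = 19; strictly interior points = area - boundary/2 + 1 = 1304; answer 1304
Part II: S1 = 1304; w = 24; f(3) = 3*(-3) - 3*(-43) - 2*(24) = 72; iterating: f(3)=72, f(4)=311, f(5)=723, f(6)=1092, f(7)=485, f(8)=-3267, f(9)=-13440, f(10)=-31489, f(11)=-47613; answer -47613

-47613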